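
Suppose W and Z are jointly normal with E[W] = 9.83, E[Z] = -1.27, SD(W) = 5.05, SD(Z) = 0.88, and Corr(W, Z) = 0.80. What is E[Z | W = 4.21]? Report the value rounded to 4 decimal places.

-2.0535

E[Z | W=x] = μ_Z + ρ(σ_Z/σ_W)(x − μ_W) for jointly normal variables.
E[Z | W=4.21] = -1.27 + (0.80)·(0.88/5.05)·(4.21 − (9.83)) = -1.27 + (0.13941)·(-5.62) = -2.0535.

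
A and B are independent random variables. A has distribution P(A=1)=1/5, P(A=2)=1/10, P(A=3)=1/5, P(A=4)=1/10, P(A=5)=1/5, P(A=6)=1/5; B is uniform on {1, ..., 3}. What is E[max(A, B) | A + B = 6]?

4

P(A + B = 6) = 1/6.
Summing max(A,B)·P(x,y) over outcomes with A + B = 6 gives 2/3.
E[max(A, B) | A + B = 6] = (2/3) / (1/6) = 4.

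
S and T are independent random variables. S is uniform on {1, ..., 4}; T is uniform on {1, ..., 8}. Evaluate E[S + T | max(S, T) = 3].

Outcomes with max(S, T) = 3: (1,3), (2,3), (3,1), (3,2), (3,3), each with probability 1/32.
E[S + T | max(S, T) = 3] = (4 + 5 + 4 + 5 + 6) / 5 = 24/5.

24/5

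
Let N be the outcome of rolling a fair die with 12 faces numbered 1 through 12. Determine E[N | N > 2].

Given N > 2, N is equally likely to be any of {3, 4, 5, 6, 7, 8, 9, 10, 11, 12}.
E[N | N > 2] = (3 + 4 + 5 + 6 + 7 + 8 + 9 + 10 + 11 + 12) / 10 = 15/2.

15/2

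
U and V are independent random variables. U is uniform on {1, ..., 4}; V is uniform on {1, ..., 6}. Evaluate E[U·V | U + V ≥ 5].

P(U + V ≥ 5) = 3/4.
Summing UV·P(x,y) over outcomes with U + V ≥ 5 gives 65/8.
E[U·V | U + V ≥ 5] = (65/8) / (3/4) = 65/6.

65/6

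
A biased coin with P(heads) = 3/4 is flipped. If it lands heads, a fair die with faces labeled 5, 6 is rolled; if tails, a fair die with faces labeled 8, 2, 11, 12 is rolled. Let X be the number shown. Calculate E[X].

99/16

E[X | heads] = (5+6)/2 = 11/2.
E[X | tails] = (8+2+11+12)/4 = 33/4.
By the law of total expectation,
E[X] = (3/4)·(11/2) + (1/4)·(33/4) = 99/16.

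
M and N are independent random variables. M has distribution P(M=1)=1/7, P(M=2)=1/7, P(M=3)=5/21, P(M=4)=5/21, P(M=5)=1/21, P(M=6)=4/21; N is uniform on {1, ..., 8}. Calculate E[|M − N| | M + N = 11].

3

P(M + N = 11) = 5/56.
Summing |M−N|·P(x,y) over outcomes with M + N = 11 gives 15/56.
E[|M − N| | M + N = 11] = (15/56) / (5/56) = 3.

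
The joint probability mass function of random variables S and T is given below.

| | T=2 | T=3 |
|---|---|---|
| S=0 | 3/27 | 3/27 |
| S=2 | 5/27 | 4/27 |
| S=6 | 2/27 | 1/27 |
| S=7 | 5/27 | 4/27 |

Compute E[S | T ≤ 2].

19/5

P(T ≤ 2) = 5/9.
Σ S·P over the event = 0·(3/27) + 2·(5/27) + 6·(2/27) + 7·(5/27) = 19/9.
E[S | T ≤ 2] = (19/9) / (5/9) = 19/5.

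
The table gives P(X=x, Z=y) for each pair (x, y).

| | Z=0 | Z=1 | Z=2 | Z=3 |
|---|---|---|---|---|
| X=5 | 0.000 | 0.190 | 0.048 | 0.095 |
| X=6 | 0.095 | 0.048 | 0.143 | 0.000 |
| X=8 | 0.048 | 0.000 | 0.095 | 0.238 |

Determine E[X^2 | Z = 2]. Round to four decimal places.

P(Z = 2) = 0.286.
Σ X^2·P over the event = 25·(0.048) + 36·(0.143) + 64·(0.095) = 12.428.
E[X^2 | Z = 2] = (12.428) / (0.286) = 43.4545.

43.4545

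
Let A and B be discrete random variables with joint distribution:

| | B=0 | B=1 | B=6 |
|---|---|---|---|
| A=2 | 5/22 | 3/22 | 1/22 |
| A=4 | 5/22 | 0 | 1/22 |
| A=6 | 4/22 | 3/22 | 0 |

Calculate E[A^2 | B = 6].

10

P(B = 6) = 1/11.
Σ A^2·P over the event = 4·(1/22) + 16·(1/22) = 10/11.
E[A^2 | B = 6] = (10/11) / (1/11) = 10.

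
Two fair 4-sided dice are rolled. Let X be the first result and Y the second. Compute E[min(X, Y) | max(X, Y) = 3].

Outcomes with max(X, Y) = 3: (1,3), (2,3), (3,1), (3,2), (3,3), each with probability 1/16.
E[min(X, Y) | max(X, Y) = 3] = (1 + 2 + 1 + 2 + 3) / 5 = 9/5.

9/5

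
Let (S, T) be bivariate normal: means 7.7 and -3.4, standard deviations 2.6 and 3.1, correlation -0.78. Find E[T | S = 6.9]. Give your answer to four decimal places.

-2.6560

The regression of T on S has slope ρ·σ_T/σ_S and passes through (μ_S, μ_T).
E[T | S=6.9] = -3.4 + (-0.78)·(3.1/2.6)·(6.9 − (7.7)) = -3.4 + (-0.93)·(-0.8) = -2.6560.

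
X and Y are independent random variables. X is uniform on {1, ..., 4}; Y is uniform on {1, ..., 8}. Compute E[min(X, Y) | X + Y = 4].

Outcomes with X + Y = 4: (1,3), (2,2), (3,1), each with probability 1/32.
E[min(X, Y) | X + Y = 4] = (1 + 2 + 1) / 3 = 4/3.

4/3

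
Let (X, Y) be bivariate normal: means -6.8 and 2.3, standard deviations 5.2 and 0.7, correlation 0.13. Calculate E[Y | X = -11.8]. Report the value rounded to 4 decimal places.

For a bivariate normal, E[Y | X=x] = μ_Y + ρ·(σ_Y/σ_X)·(x − μ_X).
E[Y | X=-11.8] = 2.3 + (0.13)·(0.7/5.2)·(-11.8 − (-6.8)) = 2.3 + (0.0175)·(-5) = 2.2125.

2.2125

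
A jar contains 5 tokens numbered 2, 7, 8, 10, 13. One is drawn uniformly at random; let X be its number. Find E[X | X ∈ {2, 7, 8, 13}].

15/2

P(X ∈ {2, 7, 8, 13}) = 4/5.
Σ over the event: 2·1/5 + 7·1/5 + 8·1/5 + 13·1/5 = 6.
E[X | X ∈ {2, 7, 8, 13}] = (6) / (4/5) = 15/2.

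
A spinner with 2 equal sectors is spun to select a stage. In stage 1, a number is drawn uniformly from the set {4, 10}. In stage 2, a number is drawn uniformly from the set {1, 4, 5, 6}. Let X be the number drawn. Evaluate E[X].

E[X | stage 1] = (4+10)/2 = 7.
E[X | stage 2] = (1+4+5+6)/4 = 4.
E[X] = (1/2)·(7) + (1/2)·(4) = 11/2.

11/2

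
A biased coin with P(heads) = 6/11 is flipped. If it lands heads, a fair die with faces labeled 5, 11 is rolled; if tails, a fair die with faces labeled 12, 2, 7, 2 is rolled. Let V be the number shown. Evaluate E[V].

307/44

E[V | heads] = (5+11)/2 = 8.
E[V | tails] = (12+2+7+2)/4 = 23/4.
By the law of total expectation,
E[V] = (6/11)·(8) + (5/11)·(23/4) = 307/44.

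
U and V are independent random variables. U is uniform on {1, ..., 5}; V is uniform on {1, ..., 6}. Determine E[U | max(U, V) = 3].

P(max(U, V) = 3) = 1/6.
Summing U·P(x,y) over outcomes with max(U, V) = 3 gives 2/5.
E[U | max(U, V) = 3] = (2/5) / (1/6) = 12/5.

12/5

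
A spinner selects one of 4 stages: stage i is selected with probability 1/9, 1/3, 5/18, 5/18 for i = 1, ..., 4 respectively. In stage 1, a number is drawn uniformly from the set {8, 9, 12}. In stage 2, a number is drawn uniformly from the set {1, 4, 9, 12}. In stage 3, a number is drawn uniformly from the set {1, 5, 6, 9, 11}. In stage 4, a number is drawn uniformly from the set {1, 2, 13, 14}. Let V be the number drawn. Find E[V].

767/108

E[V | stage 1] = (8+9+12)/3 = 29/3.
E[V | stage 2] = (1+4+9+12)/4 = 13/2.
E[V | stage 3] = (1+5+6+9+11)/5 = 32/5.
E[V | stage 4] = (1+2+13+14)/4 = 15/2.
By the law of total expectation,
E[V] = (1/9)·(29/3) + (1/3)·(13/2) + (5/18)·(32/5) + (5/18)·(15/2) = 767/108.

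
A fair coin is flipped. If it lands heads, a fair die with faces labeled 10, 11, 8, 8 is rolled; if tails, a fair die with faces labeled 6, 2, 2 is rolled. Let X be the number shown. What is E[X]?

151/24

E[X | heads] = (10+11+8+8)/4 = 37/4.
E[X | tails] = (6+2+2)/3 = 10/3.
By the law of total expectation,
E[X] = (1/2)·(37/4) + (1/2)·(10/3) = 151/24.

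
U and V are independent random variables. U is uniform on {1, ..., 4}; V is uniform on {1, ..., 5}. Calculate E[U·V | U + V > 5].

23/2

Outcomes with U + V > 5: (1,5), (2,4), (2,5), (3,3), (3,4), (3,5), (4,2), (4,3), (4,4), (4,5), each with probability 1/20.
E[U·V | U + V > 5] = (5 + 8 + 10 + 9 + 12 + 15 + 8 + 12 + 16 + 20) / 10 = 23/2.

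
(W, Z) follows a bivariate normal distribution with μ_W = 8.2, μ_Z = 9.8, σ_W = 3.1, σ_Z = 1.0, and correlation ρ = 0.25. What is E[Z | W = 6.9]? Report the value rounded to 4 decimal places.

9.6952

E[Z | W=x] = μ_Z + ρ(σ_Z/σ_W)(x − μ_W) for jointly normal variables.
E[Z | W=6.9] = 9.8 + (0.25)·(1.0/3.1)·(6.9 − (8.2)) = 9.8 + (0.080645)·(-1.3) = 9.6952.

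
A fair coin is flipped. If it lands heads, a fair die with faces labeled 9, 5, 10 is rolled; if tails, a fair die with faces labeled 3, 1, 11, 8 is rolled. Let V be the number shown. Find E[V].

E[V | heads] = (9+5+10)/3 = 8.
E[V | tails] = (3+1+11+8)/4 = 23/4.
By the law of total expectation,
E[V] = (1/2)·(8) + (1/2)·(23/4) = 55/8.

55/8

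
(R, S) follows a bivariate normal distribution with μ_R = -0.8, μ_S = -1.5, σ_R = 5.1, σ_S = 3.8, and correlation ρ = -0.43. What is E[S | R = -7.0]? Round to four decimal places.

0.4864

E[S | R=x] = μ_S + ρ(σ_S/σ_R)(x − μ_R) for jointly normal variables.
E[S | R=-7.0] = -1.5 + (-0.43)·(3.8/5.1)·(-7.0 − (-0.8)) = -1.5 + (-0.32039)·(-6.2) = 0.4864.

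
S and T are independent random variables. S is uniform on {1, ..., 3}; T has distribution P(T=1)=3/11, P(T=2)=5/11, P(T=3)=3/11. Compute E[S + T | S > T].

P(S > T) = 1/3.
Summing (S+T)·P(x,y) over outcomes with S > T gives 46/33.
E[S + T | S > T] = (46/33) / (1/3) = 46/11.

46/11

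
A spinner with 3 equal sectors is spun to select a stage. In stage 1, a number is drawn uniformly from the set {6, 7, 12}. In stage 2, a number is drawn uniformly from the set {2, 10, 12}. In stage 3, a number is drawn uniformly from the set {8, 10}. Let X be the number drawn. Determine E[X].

76/9

E[X | stage 1] = (6+7+12)/3 = 25/3.
E[X | stage 2] = (2+10+12)/3 = 8.
E[X | stage 3] = (8+10)/2 = 9.
By the law of total expectation,
E[X] = (1/3)·(25/3) + (1/3)·(8) + (1/3)·(9) = 76/9.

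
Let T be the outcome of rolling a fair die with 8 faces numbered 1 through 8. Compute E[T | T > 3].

6

Given T > 3, T is equally likely to be any of {4, 5, 6, 7, 8}.
E[T | T > 3] = (4 + 5 + 6 + 7 + 8) / 5 = 6.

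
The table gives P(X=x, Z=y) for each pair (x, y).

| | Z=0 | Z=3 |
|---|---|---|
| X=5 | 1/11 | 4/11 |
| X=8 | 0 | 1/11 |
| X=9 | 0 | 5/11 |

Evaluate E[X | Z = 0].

P(Z = 0) = 1/11.
Σ X·P over the event = 5·(1/11) = 5/11.
E[X | Z = 0] = (5/11) / (1/11) = 5.

5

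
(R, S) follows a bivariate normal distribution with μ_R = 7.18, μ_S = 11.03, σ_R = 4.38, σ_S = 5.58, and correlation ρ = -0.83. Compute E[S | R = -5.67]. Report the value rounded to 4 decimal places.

E[S | R=x] = μ_S + ρ(σ_S/σ_R)(x − μ_R) for jointly normal variables.
E[S | R=-5.67] = 11.03 + (-0.83)·(5.58/4.38)·(-5.67 − (7.18)) = 11.03 + (-1.0574)·(-12.85) = 24.6176.

24.6176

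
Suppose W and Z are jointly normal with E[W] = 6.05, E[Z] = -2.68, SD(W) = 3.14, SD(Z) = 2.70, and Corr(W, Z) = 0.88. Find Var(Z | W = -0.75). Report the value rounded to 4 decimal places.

1.6446

For a bivariate normal, Var(Z | W=x) = σ_Z²(1 − ρ²).
Var(Z | W=-0.75) = (2.70)²·(1 − (0.88)²) = 7.29·0.2256 = 1.6446.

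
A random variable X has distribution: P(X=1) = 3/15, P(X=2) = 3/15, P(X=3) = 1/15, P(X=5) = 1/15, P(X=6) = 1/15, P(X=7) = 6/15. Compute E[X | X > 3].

53/8

P(X > 3) = 8/15.
Σ over the event: 5·1/15 + 6·1/15 + 7·2/5 = 53/15.
E[X | X > 3] = (53/15) / (8/15) = 53/8.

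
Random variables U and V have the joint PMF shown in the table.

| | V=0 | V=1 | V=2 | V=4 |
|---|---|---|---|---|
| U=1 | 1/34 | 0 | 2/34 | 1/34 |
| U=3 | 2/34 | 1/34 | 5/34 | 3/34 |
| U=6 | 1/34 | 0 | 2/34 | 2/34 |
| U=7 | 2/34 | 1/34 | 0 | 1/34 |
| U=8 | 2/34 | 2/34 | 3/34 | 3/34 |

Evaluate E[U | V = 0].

P(V = 0) = 4/17.
Σ U·P over the event = 1·(1/34) + 3·(2/34) + 6·(1/34) + 7·(2/34) + 8·(2/34) = 43/34.
E[U | V = 0] = (43/34) / (4/17) = 43/8.

43/8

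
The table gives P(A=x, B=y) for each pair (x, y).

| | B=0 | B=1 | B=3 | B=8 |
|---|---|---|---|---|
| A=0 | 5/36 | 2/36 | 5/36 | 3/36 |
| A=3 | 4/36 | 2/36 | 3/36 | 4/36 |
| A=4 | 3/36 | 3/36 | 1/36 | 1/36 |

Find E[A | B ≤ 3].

55/28

P(B ≤ 3) = 7/9.
Summing A·P(A=x,B=y) over the conditioning event gives 55/36.
E[A | B ≤ 3] = (55/36) / (7/9) = 55/28.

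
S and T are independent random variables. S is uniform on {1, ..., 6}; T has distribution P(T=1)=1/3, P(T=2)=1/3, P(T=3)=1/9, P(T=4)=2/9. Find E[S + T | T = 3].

P(T = 3) = 1/9.
Summing (S+T)·P(x,y) over outcomes with T = 3 gives 13/18.
E[S + T | T = 3] = (13/18) / (1/9) = 13/2.

13/2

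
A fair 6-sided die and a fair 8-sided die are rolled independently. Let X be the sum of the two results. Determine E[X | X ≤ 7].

16/3

P(X ≤ 7) = 7/16.
Σ over the event: 2·1/48 + 3·1/24 + 4·1/16 + 5·1/12 + 6·5/48 + 7·1/8 = 7/3.
E[X | X ≤ 7] = (7/3) / (7/16) = 16/3.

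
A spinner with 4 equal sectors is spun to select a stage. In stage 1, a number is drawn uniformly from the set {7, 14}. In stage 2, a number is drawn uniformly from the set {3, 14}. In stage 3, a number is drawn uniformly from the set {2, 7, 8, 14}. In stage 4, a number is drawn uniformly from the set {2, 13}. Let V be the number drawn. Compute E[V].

E[V | stage 1] = (7+14)/2 = 21/2.
E[V | stage 2] = (3+14)/2 = 17/2.
E[V | stage 3] = (2+7+8+14)/4 = 31/4.
E[V | stage 4] = (2+13)/2 = 15/2.
E[V] = (1/4)·(21/2) + (1/4)·(17/2) + (1/4)·(31/4) + (1/4)·(15/2) = 137/16.

137/16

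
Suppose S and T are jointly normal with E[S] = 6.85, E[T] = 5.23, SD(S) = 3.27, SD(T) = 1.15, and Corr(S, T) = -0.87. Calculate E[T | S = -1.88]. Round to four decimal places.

For a bivariate normal, E[T | S=x] = μ_T + ρ·(σ_T/σ_S)·(x − μ_S).
E[T | S=-1.88] = 5.23 + (-0.87)·(1.15/3.27)·(-1.88 − (6.85)) = 5.23 + (-0.305963)·(-8.73) = 7.9011.

7.9011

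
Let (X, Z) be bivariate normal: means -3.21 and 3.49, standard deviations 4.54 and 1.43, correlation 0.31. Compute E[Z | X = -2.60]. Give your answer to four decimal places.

3.5496

E[Z | X=x] = μ_Z + ρ(σ_Z/σ_X)(x − μ_X) for jointly normal variables.
E[Z | X=-2.60] = 3.49 + (0.31)·(1.43/4.54)·(-2.60 − (-3.21)) = 3.49 + (0.097643)·(0.61) = 3.5496.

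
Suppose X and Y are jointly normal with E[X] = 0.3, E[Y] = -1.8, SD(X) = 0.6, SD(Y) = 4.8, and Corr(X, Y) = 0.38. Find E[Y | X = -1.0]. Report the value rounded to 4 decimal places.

-5.7520

The regression of Y on X has slope ρ·σ_Y/σ_X and passes through (μ_X, μ_Y).
E[Y | X=-1.0] = -1.8 + (0.38)·(4.8/0.6)·(-1.0 − (0.3)) = -1.8 + (3.04)·(-1.3) = -5.7520.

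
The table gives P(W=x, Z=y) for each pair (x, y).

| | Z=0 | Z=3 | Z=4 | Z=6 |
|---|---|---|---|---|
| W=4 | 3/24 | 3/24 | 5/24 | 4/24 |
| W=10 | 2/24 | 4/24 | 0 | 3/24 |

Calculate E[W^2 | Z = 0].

P(Z = 0) = 5/24.
Summing W^2·P(W=x,Z=y) over the conditioning event gives 31/3.
E[W^2 | Z = 0] = (31/3) / (5/24) = 248/5.

248/5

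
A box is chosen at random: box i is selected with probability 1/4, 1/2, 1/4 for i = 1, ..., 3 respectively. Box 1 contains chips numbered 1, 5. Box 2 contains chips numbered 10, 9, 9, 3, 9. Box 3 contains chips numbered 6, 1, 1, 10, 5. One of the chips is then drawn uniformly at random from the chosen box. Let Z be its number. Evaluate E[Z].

E[Z | box 1] = (1+5)/2 = 3.
E[Z | box 2] = (10+9+9+3+9)/5 = 8.
E[Z | box 3] = (6+1+1+10+5)/5 = 23/5.
E[Z] = (1/4)·(3) + (1/2)·(8) + (1/4)·(23/5) = 59/10.

59/10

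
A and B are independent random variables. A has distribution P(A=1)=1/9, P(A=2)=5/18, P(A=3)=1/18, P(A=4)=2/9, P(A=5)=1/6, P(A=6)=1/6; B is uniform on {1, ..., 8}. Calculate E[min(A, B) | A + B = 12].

49/10

P(A + B = 12) = 5/72.
Summing min(A,B)·P(x,y) over outcomes with A + B = 12 gives 49/144.
E[min(A, B) | A + B = 12] = (49/144) / (5/72) = 49/10.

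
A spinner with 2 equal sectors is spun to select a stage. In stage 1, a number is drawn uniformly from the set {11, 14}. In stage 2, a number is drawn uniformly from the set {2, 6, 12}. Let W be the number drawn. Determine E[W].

E[W | stage 1] = (11+14)/2 = 25/2.
E[W | stage 2] = (2+6+12)/3 = 20/3.
By the law of total expectation,
E[W] = (1/2)·(25/2) + (1/2)·(20/3) = 115/12.

115/12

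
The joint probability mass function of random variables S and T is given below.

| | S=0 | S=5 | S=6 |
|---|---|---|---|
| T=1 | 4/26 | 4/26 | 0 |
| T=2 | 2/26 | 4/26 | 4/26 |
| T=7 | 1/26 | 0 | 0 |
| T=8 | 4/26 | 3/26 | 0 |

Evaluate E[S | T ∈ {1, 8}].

P(T ∈ {1, 8}) = 15/26.
Summing S·P(S=x,T=y) over the conditioning event gives 35/26.
E[S | T ∈ {1, 8}] = (35/26) / (15/26) = 7/3.

7/3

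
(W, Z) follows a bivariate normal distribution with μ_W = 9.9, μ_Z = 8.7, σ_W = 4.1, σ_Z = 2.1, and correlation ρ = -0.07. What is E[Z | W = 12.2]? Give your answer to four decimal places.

8.6175

The regression of Z on W has slope ρ·σ_Z/σ_W and passes through (μ_W, μ_Z).
E[Z | W=12.2] = 8.7 + (-0.07)·(2.1/4.1)·(12.2 − (9.9)) = 8.7 + (-0.035854)·(2.3) = 8.6175.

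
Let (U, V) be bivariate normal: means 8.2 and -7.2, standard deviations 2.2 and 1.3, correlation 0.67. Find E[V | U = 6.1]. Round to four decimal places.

The regression of V on U has slope ρ·σ_V/σ_U and passes through (μ_U, μ_V).
E[V | U=6.1] = -7.2 + (0.67)·(1.3/2.2)·(6.1 − (8.2)) = -7.2 + (0.39591)·(-2.1) = -8.0314.

-8.0314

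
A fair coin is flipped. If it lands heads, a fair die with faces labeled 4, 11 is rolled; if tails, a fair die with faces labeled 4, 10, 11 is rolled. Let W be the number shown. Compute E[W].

E[W | heads] = (4+11)/2 = 15/2.
E[W | tails] = (4+10+11)/3 = 25/3.
By the law of total expectation,
E[W] = (1/2)·(15/2) + (1/2)·(25/3) = 95/12.

95/12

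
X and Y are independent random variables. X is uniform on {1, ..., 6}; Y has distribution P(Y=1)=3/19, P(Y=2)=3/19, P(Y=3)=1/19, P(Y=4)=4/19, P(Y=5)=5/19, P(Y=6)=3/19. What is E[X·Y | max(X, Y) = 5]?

515/36

P(max(X, Y) = 5) = 6/19.
Summing XY·P(x,y) over outcomes with max(X, Y) = 5 gives 515/114.
E[X·Y | max(X, Y) = 5] = (515/114) / (6/19) = 515/36.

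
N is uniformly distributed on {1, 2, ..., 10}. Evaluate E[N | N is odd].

Given N is odd, N is equally likely to be any of {1, 3, 5, 7, 9}.
E[N | N is odd] = (1 + 3 + 5 + 7 + 9) / 5 = 5.

5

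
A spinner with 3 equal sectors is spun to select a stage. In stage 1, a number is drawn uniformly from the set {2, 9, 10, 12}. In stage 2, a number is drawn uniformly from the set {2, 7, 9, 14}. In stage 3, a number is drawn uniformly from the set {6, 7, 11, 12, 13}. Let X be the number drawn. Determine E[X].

E[X | stage 1] = (2+9+10+12)/4 = 33/4.
E[X | stage 2] = (2+7+9+14)/4 = 8.
E[X | stage 3] = (6+7+11+12+13)/5 = 49/5.
By the law of total expectation,
E[X] = (1/3)·(33/4) + (1/3)·(8) + (1/3)·(49/5) = 521/60.

521/60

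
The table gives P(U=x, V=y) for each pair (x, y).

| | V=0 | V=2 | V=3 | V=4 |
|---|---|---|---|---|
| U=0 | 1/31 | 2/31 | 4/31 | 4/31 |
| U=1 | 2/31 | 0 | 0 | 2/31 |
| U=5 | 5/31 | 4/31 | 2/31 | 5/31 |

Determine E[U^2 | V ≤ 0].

P(V ≤ 0) = 8/31.
Σ U^2·P over the event = 0·(1/31) + 1·(2/31) + 25·(5/31) = 127/31.
E[U^2 | V ≤ 0] = (127/31) / (8/31) = 127/8.

127/8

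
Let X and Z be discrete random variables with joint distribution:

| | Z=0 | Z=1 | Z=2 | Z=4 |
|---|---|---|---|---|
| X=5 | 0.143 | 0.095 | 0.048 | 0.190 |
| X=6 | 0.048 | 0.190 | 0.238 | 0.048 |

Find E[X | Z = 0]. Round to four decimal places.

P(Z = 0) = 0.191.
Σ X·P over the event = 5·(0.143) + 6·(0.048) = 1.003.
E[X | Z = 0] = (1.003) / (0.191) = 5.2513.

5.2513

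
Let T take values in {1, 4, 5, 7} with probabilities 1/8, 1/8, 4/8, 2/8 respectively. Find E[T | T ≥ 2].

P(T ≥ 2) = 7/8.
Σ over the event: 4·1/8 + 5·1/2 + 7·1/4 = 19/4.
E[T | T ≥ 2] = (19/4) / (7/8) = 38/7.

38/7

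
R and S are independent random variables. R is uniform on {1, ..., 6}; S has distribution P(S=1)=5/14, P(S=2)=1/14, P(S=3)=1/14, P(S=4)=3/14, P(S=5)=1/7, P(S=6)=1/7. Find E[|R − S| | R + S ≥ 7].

P(R + S ≥ 7) = 11/21.
Summing |R−S|·P(x,y) over outcomes with R + S ≥ 7 gives 47/42.
E[|R − S| | R + S ≥ 7] = (47/42) / (11/21) = 47/22.

47/22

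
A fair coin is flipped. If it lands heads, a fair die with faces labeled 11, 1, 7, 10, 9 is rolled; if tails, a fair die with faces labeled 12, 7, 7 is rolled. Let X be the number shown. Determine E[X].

122/15

E[X | heads] = (11+1+7+10+9)/5 = 38/5.
E[X | tails] = (12+7+7)/3 = 26/3.
E[X] = (1/2)·(38/5) + (1/2)·(26/3) = 122/15.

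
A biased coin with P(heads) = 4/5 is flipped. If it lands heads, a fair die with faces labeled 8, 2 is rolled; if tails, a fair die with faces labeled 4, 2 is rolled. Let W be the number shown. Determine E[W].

23/5

E[W | heads] = (8+2)/2 = 5.
E[W | tails] = (4+2)/2 = 3.
E[W] = (4/5)·(5) + (1/5)·(3) = 23/5.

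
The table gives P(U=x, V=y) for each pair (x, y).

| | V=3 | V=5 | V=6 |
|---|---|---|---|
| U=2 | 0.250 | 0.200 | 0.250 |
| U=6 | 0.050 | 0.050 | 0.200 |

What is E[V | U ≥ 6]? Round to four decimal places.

5.3333

P(U ≥ 6) = 0.300.
Summing V·P(U=x,V=y) over the conditioning event gives 1.600.
E[V | U ≥ 6] = (1.600) / (0.300) = 5.3333.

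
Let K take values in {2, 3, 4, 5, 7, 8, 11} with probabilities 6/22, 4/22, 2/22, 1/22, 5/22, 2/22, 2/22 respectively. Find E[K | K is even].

18/5

P(K is even) = 5/11.
Σ over the event: 2·3/11 + 4·1/11 + 8·1/11 = 18/11.
E[K | K is even] = (18/11) / (5/11) = 18/5.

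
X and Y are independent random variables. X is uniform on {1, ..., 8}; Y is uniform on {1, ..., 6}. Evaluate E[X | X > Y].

P(X > Y) = 9/16.
Summing X·P(x,y) over outcomes with X > Y gives 10/3.
E[X | X > Y] = (10/3) / (9/16) = 160/27.

160/27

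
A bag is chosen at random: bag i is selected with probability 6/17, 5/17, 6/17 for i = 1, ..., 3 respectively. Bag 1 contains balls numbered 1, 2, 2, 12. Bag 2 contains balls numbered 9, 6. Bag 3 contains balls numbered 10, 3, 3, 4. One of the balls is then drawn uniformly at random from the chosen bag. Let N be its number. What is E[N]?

E[N | bag 1] = (1+2+2+12)/4 = 17/4.
E[N | bag 2] = (9+6)/2 = 15/2.
E[N | bag 3] = (10+3+3+4)/4 = 5.
By the law of total expectation,
E[N] = (6/17)·(17/4) + (5/17)·(15/2) + (6/17)·(5) = 93/17.

93/17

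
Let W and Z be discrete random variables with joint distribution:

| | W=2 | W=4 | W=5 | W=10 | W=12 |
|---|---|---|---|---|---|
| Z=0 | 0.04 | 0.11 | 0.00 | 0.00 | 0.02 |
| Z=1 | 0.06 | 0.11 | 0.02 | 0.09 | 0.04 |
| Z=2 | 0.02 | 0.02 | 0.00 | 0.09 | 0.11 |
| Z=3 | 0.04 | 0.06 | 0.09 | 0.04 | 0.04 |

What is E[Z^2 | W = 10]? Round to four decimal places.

3.6818

P(W = 10) = 0.22.
Σ Z^2·P over the event = 1·(0.09) + 4·(0.09) + 9·(0.04) = 0.81.
E[Z^2 | W = 10] = (0.81) / (0.22) = 3.6818.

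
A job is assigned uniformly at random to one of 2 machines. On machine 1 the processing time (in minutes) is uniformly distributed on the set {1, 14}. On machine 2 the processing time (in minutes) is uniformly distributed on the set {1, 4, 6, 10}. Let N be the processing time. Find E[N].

E[N | machine 1] = (1+14)/2 = 15/2.
E[N | machine 2] = (1+4+6+10)/4 = 21/4.
By the law of total expectation,
E[N] = (1/2)·(15/2) + (1/2)·(21/4) = 51/8.

51/8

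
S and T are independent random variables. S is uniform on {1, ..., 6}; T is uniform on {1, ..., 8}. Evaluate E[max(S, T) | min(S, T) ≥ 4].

P(min(S, T) ≥ 4) = 5/16.
Summing max(S,T)·P(x,y) over outcomes with min(S, T) ≥ 4 gives 47/24.
E[max(S, T) | min(S, T) ≥ 4] = (47/24) / (5/16) = 94/15.

94/15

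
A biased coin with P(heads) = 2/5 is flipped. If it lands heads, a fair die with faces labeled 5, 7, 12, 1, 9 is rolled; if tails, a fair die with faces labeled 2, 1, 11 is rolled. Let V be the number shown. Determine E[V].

E[V | heads] = (5+7+12+1+9)/5 = 34/5.
E[V | tails] = (2+1+11)/3 = 14/3.
E[V] = (2/5)·(34/5) + (3/5)·(14/3) = 138/25.

138/25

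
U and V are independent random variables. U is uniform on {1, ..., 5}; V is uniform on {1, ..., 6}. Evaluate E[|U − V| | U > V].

P(U > V) = 1/3.
Summing |U−V|·P(x,y) over outcomes with U > V gives 2/3.
E[|U − V| | U > V] = (2/3) / (1/3) = 2.

2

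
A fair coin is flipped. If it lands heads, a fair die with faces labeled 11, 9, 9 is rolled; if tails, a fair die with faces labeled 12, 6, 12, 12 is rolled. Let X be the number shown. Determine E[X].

E[X | heads] = (11+9+9)/3 = 29/3.
E[X | tails] = (12+6+12+12)/4 = 21/2.
E[X] = (1/2)·(29/3) + (1/2)·(21/2) = 121/12.

121/12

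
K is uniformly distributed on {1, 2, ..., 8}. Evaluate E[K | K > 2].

11/2

Given K > 2, K is equally likely to be any of {3, 4, 5, 6, 7, 8}.
E[K | K > 2] = (3 + 4 + 5 + 6 + 7 + 8) / 6 = 11/2.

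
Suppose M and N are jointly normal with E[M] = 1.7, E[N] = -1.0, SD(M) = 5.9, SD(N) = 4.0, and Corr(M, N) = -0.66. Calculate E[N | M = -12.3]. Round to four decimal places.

5.2644

E[N | M=x] = μ_N + ρ(σ_N/σ_M)(x − μ_M) for jointly normal variables.
E[N | M=-12.3] = -1.0 + (-0.66)·(4.0/5.9)·(-12.3 − (1.7)) = -1.0 + (-0.44746)·(-14) = 5.2644.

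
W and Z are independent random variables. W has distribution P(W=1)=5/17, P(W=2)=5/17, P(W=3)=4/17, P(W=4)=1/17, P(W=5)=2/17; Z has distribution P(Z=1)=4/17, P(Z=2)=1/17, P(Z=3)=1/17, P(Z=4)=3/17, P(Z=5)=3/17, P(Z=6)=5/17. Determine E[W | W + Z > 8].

P(W + Z > 8) = 50/289.
Summing W·P(x,y) over outcomes with W + Z > 8 gives 202/289.
E[W | W + Z > 8] = (202/289) / (50/289) = 101/25.

101/25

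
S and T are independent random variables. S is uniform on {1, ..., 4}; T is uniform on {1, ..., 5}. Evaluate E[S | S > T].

Outcomes with S > T: (2,1), (3,1), (3,2), (4,1), (4,2), (4,3), each with probability 1/20.
E[S | S > T] = (2 + 3 + 3 + 4 + 4 + 4) / 6 = 10/3.

10/3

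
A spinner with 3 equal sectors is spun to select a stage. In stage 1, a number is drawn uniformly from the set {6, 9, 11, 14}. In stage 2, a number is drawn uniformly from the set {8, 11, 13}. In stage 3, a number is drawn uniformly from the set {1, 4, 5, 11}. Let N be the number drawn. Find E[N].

E[N | stage 1] = (6+9+11+14)/4 = 10.
E[N | stage 2] = (8+11+13)/3 = 32/3.
E[N | stage 3] = (1+4+5+11)/4 = 21/4.
E[N] = (1/3)·(10) + (1/3)·(32/3) + (1/3)·(21/4) = 311/36.

311/36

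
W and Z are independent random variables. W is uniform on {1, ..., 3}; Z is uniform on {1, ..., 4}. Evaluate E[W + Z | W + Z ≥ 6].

19/3

P(W + Z ≥ 6) = 1/4.
Summing (W+Z)·P(x,y) over outcomes with W + Z ≥ 6 gives 19/12.
E[W + Z | W + Z ≥ 6] = (19/12) / (1/4) = 19/3.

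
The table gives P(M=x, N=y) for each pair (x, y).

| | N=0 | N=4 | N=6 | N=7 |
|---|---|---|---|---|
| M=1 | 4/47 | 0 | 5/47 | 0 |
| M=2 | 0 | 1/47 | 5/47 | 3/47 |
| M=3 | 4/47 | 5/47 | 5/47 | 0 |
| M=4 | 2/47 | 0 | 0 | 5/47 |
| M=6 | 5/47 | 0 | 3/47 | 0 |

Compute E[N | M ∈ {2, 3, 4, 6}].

P(M ∈ {2, 3, 4, 6}) = 38/47.
Summing N·P(M=x,N=y) over the conditioning event gives 158/47.
E[N | M ∈ {2, 3, 4, 6}] = (158/47) / (38/47) = 79/19.

79/19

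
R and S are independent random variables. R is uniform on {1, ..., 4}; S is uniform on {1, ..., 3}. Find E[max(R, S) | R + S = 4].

8/3

Outcomes with R + S = 4: (1,3), (2,2), (3,1), each with probability 1/12.
E[max(R, S) | R + S = 4] = (3 + 2 + 3) / 3 = 8/3.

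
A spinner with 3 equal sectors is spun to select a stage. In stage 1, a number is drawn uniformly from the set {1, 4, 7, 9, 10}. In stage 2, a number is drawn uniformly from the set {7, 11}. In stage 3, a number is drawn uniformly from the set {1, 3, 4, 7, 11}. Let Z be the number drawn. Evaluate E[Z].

34/5

E[Z | stage 1] = (1+4+7+9+10)/5 = 31/5.
E[Z | stage 2] = (7+11)/2 = 9.
E[Z | stage 3] = (1+3+4+7+11)/5 = 26/5.
E[Z] = (1/3)·(31/5) + (1/3)·(9) + (1/3)·(26/5) = 34/5.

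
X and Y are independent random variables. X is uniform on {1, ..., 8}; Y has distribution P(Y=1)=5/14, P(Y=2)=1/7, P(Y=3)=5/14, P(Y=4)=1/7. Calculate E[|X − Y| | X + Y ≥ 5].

279/88

P(X + Y ≥ 5) = 11/14.
Summing |X−Y|·P(x,y) over outcomes with X + Y ≥ 5 gives 279/112.
E[|X − Y| | X + Y ≥ 5] = (279/112) / (11/14) = 279/88.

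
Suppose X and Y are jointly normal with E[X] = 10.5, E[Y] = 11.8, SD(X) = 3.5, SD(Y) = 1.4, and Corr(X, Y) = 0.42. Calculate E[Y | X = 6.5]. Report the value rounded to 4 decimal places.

The regression of Y on X has slope ρ·σ_Y/σ_X and passes through (μ_X, μ_Y).
E[Y | X=6.5] = 11.8 + (0.42)·(1.4/3.5)·(6.5 − (10.5)) = 11.8 + (0.168)·(-4) = 11.1280.

11.1280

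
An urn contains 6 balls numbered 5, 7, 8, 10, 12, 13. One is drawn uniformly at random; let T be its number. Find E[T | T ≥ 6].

10

P(T ≥ 6) = 5/6.
Σ over the event: 7·1/6 + 8·1/6 + 10·1/6 + 12·1/6 + 13·1/6 = 25/3.
E[T | T ≥ 6] = (25/3) / (5/6) = 10.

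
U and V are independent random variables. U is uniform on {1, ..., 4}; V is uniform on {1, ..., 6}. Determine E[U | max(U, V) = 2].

5/3

Outcomes with max(U, V) = 2: (1,2), (2,1), (2,2), each with probability 1/24.
E[U | max(U, V) = 2] = (1 + 2 + 2) / 3 = 5/3.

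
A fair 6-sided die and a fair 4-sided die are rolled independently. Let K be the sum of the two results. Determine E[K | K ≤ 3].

8/3

P(K ≤ 3) = 1/8.
Σ over the event: 2·1/24 + 3·1/12 = 1/3.
E[K | K ≤ 3] = (1/3) / (1/8) = 8/3.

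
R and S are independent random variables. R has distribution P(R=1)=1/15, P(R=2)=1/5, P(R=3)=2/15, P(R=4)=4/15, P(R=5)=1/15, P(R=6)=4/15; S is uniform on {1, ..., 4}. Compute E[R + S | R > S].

P(R > S) = 13/20.
Summing (R+S)·P(x,y) over outcomes with R > S gives 53/12.
E[R + S | R > S] = (53/12) / (13/20) = 265/39.

265/39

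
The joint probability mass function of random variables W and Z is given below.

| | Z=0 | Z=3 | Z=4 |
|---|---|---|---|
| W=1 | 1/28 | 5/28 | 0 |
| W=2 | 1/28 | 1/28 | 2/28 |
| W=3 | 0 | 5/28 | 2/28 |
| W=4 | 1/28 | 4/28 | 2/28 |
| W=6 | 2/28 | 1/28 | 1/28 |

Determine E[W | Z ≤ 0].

P(Z ≤ 0) = 5/28.
Σ W·P over the event = 1·(1/28) + 2·(1/28) + 4·(1/28) + 6·(2/28) = 19/28.
E[W | Z ≤ 0] = (19/28) / (5/28) = 19/5.

19/5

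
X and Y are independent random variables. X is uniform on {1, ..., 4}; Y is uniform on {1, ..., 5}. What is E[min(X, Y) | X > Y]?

5/3

Outcomes with X > Y: (2,1), (3,1), (3,2), (4,1), (4,2), (4,3), each with probability 1/20.
E[min(X, Y) | X > Y] = (1 + 1 + 2 + 1 + 2 + 3) / 6 = 5/3.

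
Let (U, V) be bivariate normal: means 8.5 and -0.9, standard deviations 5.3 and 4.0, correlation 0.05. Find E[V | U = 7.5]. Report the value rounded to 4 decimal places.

-0.9377

For a bivariate normal, E[V | U=x] = μ_V + ρ·(σ_V/σ_U)·(x − μ_U).
E[V | U=7.5] = -0.9 + (0.05)·(4.0/5.3)·(7.5 − (8.5)) = -0.9 + (0.037736)·(-1) = -0.9377.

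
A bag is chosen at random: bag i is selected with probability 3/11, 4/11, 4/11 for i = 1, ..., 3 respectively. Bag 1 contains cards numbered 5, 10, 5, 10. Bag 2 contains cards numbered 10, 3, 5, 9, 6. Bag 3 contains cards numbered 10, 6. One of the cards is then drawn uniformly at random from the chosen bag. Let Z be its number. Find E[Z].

E[Z | bag 1] = (5+10+5+10)/4 = 15/2.
E[Z | bag 2] = (10+3+5+9+6)/5 = 33/5.
E[Z | bag 3] = (10+6)/2 = 8.
E[Z] = (3/11)·(15/2) + (4/11)·(33/5) + (4/11)·(8) = 809/110.

809/110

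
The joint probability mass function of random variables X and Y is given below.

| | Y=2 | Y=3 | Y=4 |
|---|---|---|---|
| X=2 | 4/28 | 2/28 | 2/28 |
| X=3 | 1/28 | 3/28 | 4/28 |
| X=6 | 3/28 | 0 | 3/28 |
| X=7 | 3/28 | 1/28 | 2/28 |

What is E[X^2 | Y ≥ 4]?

P(Y ≥ 4) = 11/28.
Summing X^2·P(X=x,Y=y) over the conditioning event gives 125/14.
E[X^2 | Y ≥ 4] = (125/14) / (11/28) = 250/11.

250/11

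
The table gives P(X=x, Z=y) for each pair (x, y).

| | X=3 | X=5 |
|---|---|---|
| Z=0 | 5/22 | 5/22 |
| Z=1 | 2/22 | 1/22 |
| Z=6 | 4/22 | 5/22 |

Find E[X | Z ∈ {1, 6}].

P(Z ∈ {1, 6}) = 6/11.
Σ X·P over the event = 3·(2/22) + 3·(4/22) + 5·(1/22) + 5·(5/22) = 24/11.
E[X | Z ∈ {1, 6}] = (24/11) / (6/11) = 4.

4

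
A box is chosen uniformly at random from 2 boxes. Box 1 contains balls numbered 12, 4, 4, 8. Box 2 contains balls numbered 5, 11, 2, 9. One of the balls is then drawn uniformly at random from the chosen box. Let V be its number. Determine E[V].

E[V | box 1] = (12+4+4+8)/4 = 7.
E[V | box 2] = (5+11+2+9)/4 = 27/4.
E[V] = (1/2)·(7) + (1/2)·(27/4) = 55/8.

55/8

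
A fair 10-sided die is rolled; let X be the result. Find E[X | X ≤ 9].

Given X ≤ 9, X is equally likely to be any of {1, 2, 3, 4, 5, 6, 7, 8, 9}.
E[X | X ≤ 9] = (1 + 2 + 3 + 4 + 5 + 6 + 7 + 8 + 9) / 9 = 5.

5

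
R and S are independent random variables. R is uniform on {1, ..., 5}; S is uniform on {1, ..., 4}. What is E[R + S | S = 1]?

4

Outcomes with S = 1: (1,1), (2,1), (3,1), (4,1), (5,1), each with probability 1/20.
E[R + S | S = 1] = (2 + 3 + 4 + 5 + 6) / 5 = 4.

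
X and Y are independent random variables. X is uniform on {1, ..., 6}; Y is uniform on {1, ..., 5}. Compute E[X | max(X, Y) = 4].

22/7

Outcomes with max(X, Y) = 4: (1,4), (2,4), (3,4), (4,1), (4,2), (4,3), (4,4), each with probability 1/30.
E[X | max(X, Y) = 4] = (1 + 2 + 3 + 4 + 4 + 4 + 4) / 7 = 22/7.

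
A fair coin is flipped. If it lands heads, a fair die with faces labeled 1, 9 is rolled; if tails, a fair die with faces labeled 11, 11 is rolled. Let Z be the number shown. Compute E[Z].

8

E[Z | heads] = (1+9)/2 = 5.
E[Z | tails] = (11+11)/2 = 11.
E[Z] = (1/2)·(5) + (1/2)·(11) = 8.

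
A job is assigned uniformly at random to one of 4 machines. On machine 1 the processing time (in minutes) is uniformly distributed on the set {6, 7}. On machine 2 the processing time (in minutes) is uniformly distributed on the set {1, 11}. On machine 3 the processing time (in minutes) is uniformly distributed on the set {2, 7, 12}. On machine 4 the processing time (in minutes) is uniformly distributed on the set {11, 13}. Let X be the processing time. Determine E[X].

E[X | machine 1] = (6+7)/2 = 13/2.
E[X | machine 2] = (1+11)/2 = 6.
E[X | machine 3] = (2+7+12)/3 = 7.
E[X | machine 4] = (11+13)/2 = 12.
By the law of total expectation,
E[X] = (1/4)·(13/2) + (1/4)·(6) + (1/4)·(7) + (1/4)·(12) = 63/8.

63/8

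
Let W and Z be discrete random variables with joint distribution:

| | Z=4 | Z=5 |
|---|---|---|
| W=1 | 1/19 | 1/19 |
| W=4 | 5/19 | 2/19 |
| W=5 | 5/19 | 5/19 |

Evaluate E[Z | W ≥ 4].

P(W ≥ 4) = 17/19.
Σ Z·P over the event = 4·(5/19) + 5·(2/19) + 4·(5/19) + 5·(5/19) = 75/19.
E[Z | W ≥ 4] = (75/19) / (17/19) = 75/17.

75/17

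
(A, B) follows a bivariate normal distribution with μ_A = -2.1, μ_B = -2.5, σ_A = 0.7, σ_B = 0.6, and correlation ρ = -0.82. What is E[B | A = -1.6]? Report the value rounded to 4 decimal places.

-2.8514

E[B | A=x] = μ_B + ρ(σ_B/σ_A)(x − μ_A) for jointly normal variables.
E[B | A=-1.6] = -2.5 + (-0.82)·(0.6/0.7)·(-1.6 − (-2.1)) = -2.5 + (-0.70286)·(0.5) = -2.8514.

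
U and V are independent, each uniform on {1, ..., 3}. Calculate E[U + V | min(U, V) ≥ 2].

P(min(U, V) ≥ 2) = 4/9.
Summing (U+V)·P(x,y) over outcomes with min(U, V) ≥ 2 gives 20/9.
E[U + V | min(U, V) ≥ 2] = (20/9) / (4/9) = 5.

5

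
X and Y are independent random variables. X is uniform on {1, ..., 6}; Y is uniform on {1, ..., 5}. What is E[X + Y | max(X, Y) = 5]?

Outcomes with max(X, Y) = 5: (1,5), (2,5), (3,5), (4,5), (5,1), (5,2), (5,3), (5,4), (5,5), each with probability 1/30.
E[X + Y | max(X, Y) = 5] = (6 + 7 + 8 + 9 + 6 + 7 + 8 + 9 + 10) / 9 = 70/9.

70/9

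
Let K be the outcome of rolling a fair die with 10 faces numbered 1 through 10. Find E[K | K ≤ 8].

Given K ≤ 8, K is equally likely to be any of {1, 2, 3, 4, 5, 6, 7, 8}.
E[K | K ≤ 8] = (1 + 2 + 3 + 4 + 5 + 6 + 7 + 8) / 8 = 9/2.

9/2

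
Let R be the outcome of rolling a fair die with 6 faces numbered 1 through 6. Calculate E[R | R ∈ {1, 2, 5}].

P(R ∈ {1, 2, 5}) = 1/2.
Σ over the event: 1·1/6 + 2·1/6 + 5·1/6 = 4/3.
E[R | R ∈ {1, 2, 5}] = (4/3) / (1/2) = 8/3.

8/3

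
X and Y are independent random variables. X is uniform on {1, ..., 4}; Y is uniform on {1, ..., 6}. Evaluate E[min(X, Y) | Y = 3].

9/4

Outcomes with Y = 3: (1,3), (2,3), (3,3), (4,3), each with probability 1/24.
E[min(X, Y) | Y = 3] = (1 + 2 + 3 + 3) / 4 = 9/4.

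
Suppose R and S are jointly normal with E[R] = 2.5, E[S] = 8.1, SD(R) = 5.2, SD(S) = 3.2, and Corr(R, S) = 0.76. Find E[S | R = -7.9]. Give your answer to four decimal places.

The regression of S on R has slope ρ·σ_S/σ_R and passes through (μ_R, μ_S).
E[S | R=-7.9] = 8.1 + (0.76)·(3.2/5.2)·(-7.9 − (2.5)) = 8.1 + (0.46769)·(-10.4) = 3.2360.

3.2360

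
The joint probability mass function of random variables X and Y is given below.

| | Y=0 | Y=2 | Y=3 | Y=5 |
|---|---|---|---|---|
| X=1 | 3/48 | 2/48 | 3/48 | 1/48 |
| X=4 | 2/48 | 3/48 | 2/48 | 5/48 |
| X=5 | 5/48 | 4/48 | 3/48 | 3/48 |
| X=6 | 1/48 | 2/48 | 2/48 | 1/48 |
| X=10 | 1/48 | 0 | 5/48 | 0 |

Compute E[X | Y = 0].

13/3

P(Y = 0) = 1/4.
Summing X·P(X=x,Y=y) over the conditioning event gives 13/12.
E[X | Y = 0] = (13/12) / (1/4) = 13/3.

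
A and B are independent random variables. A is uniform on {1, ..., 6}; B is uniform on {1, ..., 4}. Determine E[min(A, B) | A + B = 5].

Outcomes with A + B = 5: (1,4), (2,3), (3,2), (4,1), each with probability 1/24.
E[min(A, B) | A + B = 5] = (1 + 2 + 2 + 1) / 4 = 3/2.

3/2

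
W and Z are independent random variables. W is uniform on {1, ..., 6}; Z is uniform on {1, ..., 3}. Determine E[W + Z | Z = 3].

Outcomes with Z = 3: (1,3), (2,3), (3,3), (4,3), (5,3), (6,3), each with probability 1/18.
E[W + Z | Z = 3] = (4 + 5 + 6 + 7 + 8 + 9) / 6 = 13/2.

13/2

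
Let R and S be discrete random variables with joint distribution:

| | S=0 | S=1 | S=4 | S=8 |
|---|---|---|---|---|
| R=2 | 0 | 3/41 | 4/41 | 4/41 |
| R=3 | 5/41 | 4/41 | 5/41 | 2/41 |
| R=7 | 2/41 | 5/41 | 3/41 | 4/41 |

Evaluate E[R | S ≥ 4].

43/11

P(S ≥ 4) = 22/41.
Summing R·P(R=x,S=y) over the conditioning event gives 86/41.
E[R | S ≥ 4] = (86/41) / (22/41) = 43/11.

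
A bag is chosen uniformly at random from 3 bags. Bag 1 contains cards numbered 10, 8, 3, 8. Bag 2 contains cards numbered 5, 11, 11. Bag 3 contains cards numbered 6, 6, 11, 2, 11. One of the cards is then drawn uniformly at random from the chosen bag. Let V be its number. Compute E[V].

469/60

E[V | bag 1] = (10+8+3+8)/4 = 29/4.
E[V | bag 2] = (5+11+11)/3 = 9.
E[V | bag 3] = (6+6+11+2+11)/5 = 36/5.
E[V] = (1/3)·(29/4) + (1/3)·(9) + (1/3)·(36/5) = 469/60.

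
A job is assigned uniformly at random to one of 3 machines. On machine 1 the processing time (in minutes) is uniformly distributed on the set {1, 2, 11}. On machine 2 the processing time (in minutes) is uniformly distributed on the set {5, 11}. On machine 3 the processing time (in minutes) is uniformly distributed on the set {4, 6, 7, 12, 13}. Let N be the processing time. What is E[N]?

E[N | machine 1] = (1+2+11)/3 = 14/3.
E[N | machine 2] = (5+11)/2 = 8.
E[N | machine 3] = (4+6+7+12+13)/5 = 42/5.
E[N] = (1/3)·(14/3) + (1/3)·(8) + (1/3)·(42/5) = 316/45.

316/45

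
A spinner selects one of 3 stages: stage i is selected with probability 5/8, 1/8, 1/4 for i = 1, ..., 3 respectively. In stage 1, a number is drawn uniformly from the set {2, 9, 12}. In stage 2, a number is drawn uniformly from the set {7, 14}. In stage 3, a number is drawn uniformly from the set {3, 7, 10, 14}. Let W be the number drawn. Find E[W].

E[W | stage 1] = (2+9+12)/3 = 23/3.
E[W | stage 2] = (7+14)/2 = 21/2.
E[W | stage 3] = (3+7+10+14)/4 = 17/2.
By the law of total expectation,
E[W] = (5/8)·(23/3) + (1/8)·(21/2) + (1/4)·(17/2) = 395/48.

395/48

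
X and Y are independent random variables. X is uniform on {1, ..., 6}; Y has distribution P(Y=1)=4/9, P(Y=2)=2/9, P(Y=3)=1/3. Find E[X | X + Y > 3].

175/44

P(X + Y > 3) = 22/27.
Summing X·P(x,y) over outcomes with X + Y > 3 gives 175/54.
E[X | X + Y > 3] = (175/54) / (22/27) = 175/44.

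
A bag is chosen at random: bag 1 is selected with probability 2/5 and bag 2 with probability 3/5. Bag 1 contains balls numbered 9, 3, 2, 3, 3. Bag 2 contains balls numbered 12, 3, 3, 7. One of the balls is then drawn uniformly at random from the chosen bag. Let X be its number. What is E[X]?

107/20

E[X | bag 1] = (9+3+2+3+3)/5 = 4.
E[X | bag 2] = (12+3+3+7)/4 = 25/4.
E[X] = (2/5)·(4) + (3/5)·(25/4) = 107/20.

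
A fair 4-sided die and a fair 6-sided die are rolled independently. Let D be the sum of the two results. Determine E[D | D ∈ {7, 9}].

P(D ∈ {7, 9}) = 1/4.
Σ over the event: 7·1/6 + 9·1/12 = 23/12.
E[D | D ∈ {7, 9}] = (23/12) / (1/4) = 23/3.

23/3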